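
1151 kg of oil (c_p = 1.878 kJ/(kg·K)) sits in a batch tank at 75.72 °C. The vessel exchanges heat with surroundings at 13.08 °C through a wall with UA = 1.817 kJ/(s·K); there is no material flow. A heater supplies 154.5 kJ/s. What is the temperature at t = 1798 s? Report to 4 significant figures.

First-law balance (no shaft work): M c_p dT/dt = −UA(T − T_amb) + Q̇.
dT/dt = (T_ss − T)/τ with T_ss = T_amb + Q̇/UA = 13.08 + 154.5/1.817 = 98.1103 °C, τ = M c_p/UA = 1151·1.878/1.817 = 1189.64 s.
Solution: T(t) = T_ss + (T₀ − T_ss) e^(−t/τ).
T(1798) = 98.1103 + (-22.3903)·0.220605 = 93.1709 °C.

93.17 °C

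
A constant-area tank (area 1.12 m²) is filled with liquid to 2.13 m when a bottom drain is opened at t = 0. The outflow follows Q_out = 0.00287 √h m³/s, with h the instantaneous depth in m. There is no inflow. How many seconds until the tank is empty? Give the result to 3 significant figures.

With no inflow, A dh/dt = −0.00287 √h.
This is separable: 2 d(√h)/dt = −0.00287/A, so √h = √h₀ − (0.00287/(2A)) t.
Set h = 0: 2√h₀ = (0.00287/A) t_empty ⇒ t_empty = 2A√h₀/0.00287.
t_empty = 2·1.12·√2.13/0.00287 = 2.2400·1.4595/0.00287 = 1139.1 s.

1140 s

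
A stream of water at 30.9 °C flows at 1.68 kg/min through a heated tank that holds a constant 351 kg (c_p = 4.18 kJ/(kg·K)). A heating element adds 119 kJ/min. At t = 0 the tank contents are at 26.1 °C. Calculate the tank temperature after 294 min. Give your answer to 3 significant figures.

42.5 °C

Unsteady energy balance on the tank contents: M c_p dT/dt = ṁ c_p (T_in − T) + 119.
τ = M/ṁ = 208.93 min; T_ss = T_in + Q̇/(ṁ c_p) = 30.9 + 119/(1.68·4.18) = 47.846 °C.
This is linear first-order; T(t) = T_ss + (T₀ − T_ss) e^(−t/τ).
T(294) = 47.846 + (-21.746)·e^(−294/208.93) = 47.846 + (-21.746)·0.24483 = 42.522 °C.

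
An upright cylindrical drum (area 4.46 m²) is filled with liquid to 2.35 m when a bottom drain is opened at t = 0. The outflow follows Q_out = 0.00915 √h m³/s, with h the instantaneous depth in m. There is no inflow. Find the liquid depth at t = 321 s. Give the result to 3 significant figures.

1.45 m

Volume balance on the tank: A dh/dt = −0.00915 √h.
∫ h^(−1/2) dh = −(0.00915/A) ∫ dt, giving 2√h = 2√h₀ − (0.00915/A) t.
√h = √2.35 − 0.00915·321/(2·4.46) = 1.5330 − 0.32928 = 1.2037.
h = 1.2037² = 1.4489 m.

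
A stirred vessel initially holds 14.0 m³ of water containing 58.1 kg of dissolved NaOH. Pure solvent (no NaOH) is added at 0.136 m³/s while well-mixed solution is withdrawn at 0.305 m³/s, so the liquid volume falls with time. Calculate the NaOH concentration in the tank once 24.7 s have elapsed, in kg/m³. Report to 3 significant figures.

Total volume: dV/dt = Q_in − Q_out = -0.16900 m³/s, so V(t) = 14.0 − 0.16900 t and V(24.7) = 9.8257 m³.
Solute balance: dm/dt = 0 − Q_out C = −Q_out m/V(t).
Separate: dm/m = −Q_out dt/V(t) ⇒ ln(m/m₀) = −(Q_out/(Q_in−Q_out)) ln(V/V₀).
m = m₀ (V₀/V)^(Q_out/(Q_in−Q_out)) = 58.1 × (14.0/9.8257)^(-1.8047) = 30.667 kg.
C = m/V = 30.667/9.8257 = 3.1211 kg/m³.

3.12 kg/m³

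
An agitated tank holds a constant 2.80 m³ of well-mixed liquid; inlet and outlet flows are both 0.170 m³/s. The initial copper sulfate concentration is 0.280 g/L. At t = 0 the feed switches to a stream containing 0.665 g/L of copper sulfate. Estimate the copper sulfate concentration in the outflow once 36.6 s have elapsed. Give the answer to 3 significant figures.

Species balance on the tank: V dC/dt = Q(C_in − C).
So dC/dt = (C_in − C)/τ with τ = V/Q = 2.80/0.170 = 16.471 s.
This is linear first-order; C(t) = C_in + (C₀ − C_in) e^(−t/τ).
C(36.6) = 0.665 + (0.280 − 0.665)·e^(−36.6/16.471) = 0.665 + (-0.38500)·0.10838 = 0.62327 g/L.

0.623 g/L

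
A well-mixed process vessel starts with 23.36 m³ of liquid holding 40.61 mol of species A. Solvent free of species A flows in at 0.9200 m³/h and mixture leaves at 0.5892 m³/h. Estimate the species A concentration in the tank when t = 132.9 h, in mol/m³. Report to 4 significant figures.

Total volume: dV/dt = Q_in − Q_out = 0.330800 m³/h, so V(t) = 23.36 + 0.330800 t and V(132.9) = 67.3233 m³.
Solute balance: dm/dt = 0 − Q_out C = −Q_out m/V(t).
Separate: dm/m = −Q_out dt/V(t) ⇒ ln(m/m₀) = −(Q_out/(Q_in−Q_out)) ln(V/V₀).
m = m₀ (V₀/V)^(Q_out/(Q_in−Q_out)) = 40.61 × (23.36/67.3233)^(1.78114) = 6.16393 mol.
C = m/V = 6.16393/67.3233 = 0.0915571 mol/m³.

0.09156 mol/m³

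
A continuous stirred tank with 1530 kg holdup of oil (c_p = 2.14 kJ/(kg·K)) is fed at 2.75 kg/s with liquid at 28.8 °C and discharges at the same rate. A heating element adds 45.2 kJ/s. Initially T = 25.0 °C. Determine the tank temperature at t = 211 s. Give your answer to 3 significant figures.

M c_p dT/dt = ṁ c_p (T_in − T) + Q̇.
Rearrange: dT/dt = (T_ss − T)/τ with τ = M/ṁ = 556.36 s and T_ss = T_in + Q̇/(ṁ c_p) = 36.481 °C.
Solution: T(t) = T_ss + (T₀ − T_ss) e^(−t/τ).
T(211) = 36.481 + (-11.481)·e^(−211/556.36) = 36.481 + (-11.481)·0.68438 = 28.624 °C.

28.6 °C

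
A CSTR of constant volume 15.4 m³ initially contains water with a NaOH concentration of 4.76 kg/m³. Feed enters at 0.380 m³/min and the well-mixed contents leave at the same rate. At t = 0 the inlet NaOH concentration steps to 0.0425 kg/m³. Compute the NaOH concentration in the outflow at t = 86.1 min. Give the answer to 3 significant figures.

0.606 kg/m³

Mass balance on the solute (V constant): V dC/dt = Q(C_in − C).
Rewrite as dC/dt + C/τ = C_in/τ, τ = V/Q = 40.526 min.
C approaches C_in exponentially: C(t) = C_in + (C₀ − C_in) e^(−t/τ).
C(86.1) = 0.0425 + (4.76 − 0.0425)·e^(−86.1/40.526) = 0.0425 + (4.7175)·0.11949 = 0.60618 kg/m³.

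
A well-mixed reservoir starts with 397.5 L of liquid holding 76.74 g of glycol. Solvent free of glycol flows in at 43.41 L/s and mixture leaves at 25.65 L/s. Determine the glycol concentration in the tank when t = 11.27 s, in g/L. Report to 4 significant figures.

0.07125 g/L

Total volume: dV/dt = Q_in − Q_out = 17.7600 L/s, so V(t) = 397.5 + 17.7600 t and V(11.27) = 597.655 L.
Solute balance: dm/dt = 0 − Q_out C = −Q_out m/V(t).
Separate: dm/m = −Q_out dt/V(t) ⇒ ln(m/m₀) = −(Q_out/(Q_in−Q_out)) ln(V/V₀).
m = m₀ (V₀/V)^(Q_out/(Q_in−Q_out)) = 76.74 × (397.5/597.655)^(1.44426) = 42.5818 g.
C = m/V = 42.5818/597.655 = 0.0712482 g/L.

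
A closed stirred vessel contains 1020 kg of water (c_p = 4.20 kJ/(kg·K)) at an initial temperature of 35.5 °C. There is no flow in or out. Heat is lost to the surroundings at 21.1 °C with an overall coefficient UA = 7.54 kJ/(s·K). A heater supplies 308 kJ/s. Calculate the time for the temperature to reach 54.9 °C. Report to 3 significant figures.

Lumped-capacitance energy balance: M c_p dT/dt = UA(T_amb − T) + Q̇.
τ = M c_p/UA = 568.17 s; T_ss = T_amb + Q̇/UA = 21.1 + 308/7.54 = 61.949 °C.
T(t) = T_ss + (T₀ − T_ss)e^(−t/τ); set T = 54.9:
t = −τ ln[(T − T_ss)/(T₀ − T_ss)] = −568.17 · ln(0.26651) = 751.32 s.

751 s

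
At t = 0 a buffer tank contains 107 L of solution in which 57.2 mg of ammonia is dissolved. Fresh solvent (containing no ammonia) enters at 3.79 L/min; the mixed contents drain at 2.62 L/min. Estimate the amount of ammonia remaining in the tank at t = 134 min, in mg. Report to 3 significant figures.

Total volume: dV/dt = Q_in − Q_out = 1.1700 L/min, so V(t) = 107 + 1.1700 t and V(134) = 263.78 L.
No ammonia enters, so dm/dt = −Q_out · (m/V).
dm/m = −Q_out dt/(V₀ + 1.1700 t); integrating gives ln(m/m₀) = −(Q_out/(Q_in−Q_out)) ln(V/V₀).
m = m₀ (V₀/V)^(Q_out/(Q_in−Q_out)) = 57.2 × (107/263.78)^(2.2393) = 7.5841 mg.

7.58 mg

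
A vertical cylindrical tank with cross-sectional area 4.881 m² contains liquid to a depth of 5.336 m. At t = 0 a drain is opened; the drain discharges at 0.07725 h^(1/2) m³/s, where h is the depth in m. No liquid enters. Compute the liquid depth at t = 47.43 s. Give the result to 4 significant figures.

3.743 m

A dh/dt = −Q_out = −0.07725 √h.
This is separable: 2 d(√h)/dt = −0.07725/A, so √h = √h₀ − (0.07725/(2A)) t.
√h = √5.336 − 0.07725·47.43/(2·4.881) = 2.30998 − 0.375330 = 1.93465.
h = 1.93465² = 3.74287 m.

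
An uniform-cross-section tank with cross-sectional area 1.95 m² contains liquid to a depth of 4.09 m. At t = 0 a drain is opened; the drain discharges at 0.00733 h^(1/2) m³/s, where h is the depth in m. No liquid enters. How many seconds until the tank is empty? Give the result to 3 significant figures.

1080 s

With no inflow, A dh/dt = −0.00733 √h.
Separate and integrate: 2(√h − √h₀) = −(0.00733/A) t.
Set h = 0: 2√h₀ = (0.00733/A) t_empty ⇒ t_empty = 2A√h₀/0.00733.
t_empty = 2·1.95·√4.09/0.00733 = 3.9000·2.0224/0.00733 = 1076.0 s.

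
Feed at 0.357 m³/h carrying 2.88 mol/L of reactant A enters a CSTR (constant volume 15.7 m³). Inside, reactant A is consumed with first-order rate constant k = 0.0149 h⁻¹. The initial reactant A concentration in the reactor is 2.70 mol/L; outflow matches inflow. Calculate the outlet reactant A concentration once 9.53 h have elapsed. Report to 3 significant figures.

Species balance: V dC/dt = Q C_in − Q C − k V C.
dC/dt = (Q/V) C_in − (Q/V + k) C; effective rate a = Q/V + k = 0.022739 + 0.0149 = 0.037639 h⁻¹.
C_ss = Q C_in/(Q + kV) = 1.7399 mol/L; C(t) = C_ss + (C₀ − C_ss) e^(−a t).
C(9.53) = 1.7399 + (0.96010)·e^(−0.037639·9.53) = 1.7399 + (0.96010)·0.69859 = 2.4106 mol/L.

2.41 mol/L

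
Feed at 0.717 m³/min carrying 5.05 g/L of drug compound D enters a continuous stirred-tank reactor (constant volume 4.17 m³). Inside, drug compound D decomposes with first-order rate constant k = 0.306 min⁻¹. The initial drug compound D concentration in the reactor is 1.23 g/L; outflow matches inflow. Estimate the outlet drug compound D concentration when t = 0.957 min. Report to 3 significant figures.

1.45 g/L

Accumulation = in − out − consumed: V dC/dt = Q C_in − Q C − k V C.
This is linear with rate a = Q/V + k = 0.47794 min⁻¹.
C_ss = Q C_in/(Q + kV) = 1.8168 g/L; C(t) = C_ss + (C₀ − C_ss) e^(−a t).
C(0.957) = 1.8168 + (-0.58677)·e^(−0.47794·0.957) = 1.8168 + (-0.58677)·0.63293 = 1.4454 g/L.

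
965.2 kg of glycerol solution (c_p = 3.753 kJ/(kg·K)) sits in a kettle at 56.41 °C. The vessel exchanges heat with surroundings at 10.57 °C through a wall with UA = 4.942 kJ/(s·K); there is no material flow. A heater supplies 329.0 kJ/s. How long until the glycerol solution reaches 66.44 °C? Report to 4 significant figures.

484.7 s

M c_p dT/dt = −UA(T − T_amb) + Q̇.
τ = M c_p/UA = 732.982 s; T_ss = T_amb + Q̇/UA = 10.57 + 329.0/4.942 = 77.1422 °C.
T(t) = T_ss + (T₀ − T_ss)e^(−t/τ); set T = 66.44:
t = −τ ln[(T − T_ss)/(T₀ − T_ss)] = −732.982 · ln(0.516212) = 484.675 s.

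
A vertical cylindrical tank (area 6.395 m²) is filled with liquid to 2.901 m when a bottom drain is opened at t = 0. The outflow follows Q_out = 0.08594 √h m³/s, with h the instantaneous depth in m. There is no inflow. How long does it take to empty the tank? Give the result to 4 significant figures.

253.5 s

With no inflow, A dh/dt = −0.08594 √h.
∫ h^(−1/2) dh = −(0.08594/A) ∫ dt, giving 2√h = 2√h₀ − (0.08594/A) t.
Set h = 0: 2√h₀ = (0.08594/A) t_empty ⇒ t_empty = 2A√h₀/0.08594.
t_empty = 2·6.395·√2.901/0.08594 = 12.7900·1.70323/0.08594 = 253.483 s.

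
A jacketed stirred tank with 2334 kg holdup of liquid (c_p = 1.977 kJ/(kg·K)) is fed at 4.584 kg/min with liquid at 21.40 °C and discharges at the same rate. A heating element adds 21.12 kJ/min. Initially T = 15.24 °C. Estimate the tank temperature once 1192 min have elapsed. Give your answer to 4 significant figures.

First-law balance (no shaft work): M c_p dT/dt = ṁ c_p (T_in − T) + 21.12.
Rearrange: dT/dt = (T_ss − T)/τ with τ = M/ṁ = 509.162 min and T_ss = T_in + Q̇/(ṁ c_p) = 23.7305 °C.
This is linear first-order; T(t) = T_ss + (T₀ − T_ss) e^(−t/τ).
T(1192) = 23.7305 + (-8.49047)·e^(−1192/509.162) = 23.7305 + (-8.49047)·0.0962217 = 22.9135 °C.

22.91 °C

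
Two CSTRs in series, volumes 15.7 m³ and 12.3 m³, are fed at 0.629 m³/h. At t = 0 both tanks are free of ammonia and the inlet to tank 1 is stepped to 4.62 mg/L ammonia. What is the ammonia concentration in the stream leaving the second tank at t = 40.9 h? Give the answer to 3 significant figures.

Species balance on tank i: dCᵢ/dt = (Cᵢ₋₁ − Cᵢ)/τᵢ with τᵢ = Vᵢ/Q.
τ₁ = 15.7/0.629 = 24.960 h; τ₂ = 12.3/0.629 = 19.555 h.
Solving the cascade with C₁(0)=C₂(0)=0 gives C₂(t) = C_in[1 − (τ₁ e^(−t/τ₁) − τ₂ e^(−t/τ₂))/(τ₁ − τ₂)].
At t = 40.9: e^(−t/τ₁) = 0.19425, e^(−t/τ₂) = 0.12350.
C₂ = 4.62·[1 − (24.960·0.19425 − 19.555·0.12350)/(5.4054)] = 4.62·0.54978 = 2.5400 mg/L.

2.54 mg/L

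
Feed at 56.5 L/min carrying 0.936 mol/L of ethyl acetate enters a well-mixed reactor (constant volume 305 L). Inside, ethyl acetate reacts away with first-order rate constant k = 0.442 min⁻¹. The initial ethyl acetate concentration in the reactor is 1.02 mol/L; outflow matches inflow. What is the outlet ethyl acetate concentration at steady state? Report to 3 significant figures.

Accumulation = in − out − consumed: V dC/dt = Q C_in − Q C − k V C.
Steady state (dC/dt = 0): C_ss = Q C_in/(Q + kV) = C_in/(1 + kV/Q).
C_ss = 56.5·0.936/(56.5 + 0.442·305) = 52.884/191.31 = 0.27643 mol/L.

0.276 mol/L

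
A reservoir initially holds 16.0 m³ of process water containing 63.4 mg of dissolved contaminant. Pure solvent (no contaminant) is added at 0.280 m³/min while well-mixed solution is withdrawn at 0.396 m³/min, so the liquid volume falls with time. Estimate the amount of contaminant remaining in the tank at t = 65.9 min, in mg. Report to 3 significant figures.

6.90 mg

Total volume: dV/dt = Q_in − Q_out = -0.11600 m³/min, so V(t) = 16.0 − 0.11600 t and V(65.9) = 8.3556 m³.
Species balance (pure solvent in): dm/dt = −Q_out · m/V(t).
dm/m = −Q_out dt/(V₀ − 0.11600 t); integrating gives ln(m/m₀) = −(Q_out/(Q_in−Q_out)) ln(V/V₀).
m = m₀ (V₀/V)^(Q_out/(Q_in−Q_out)) = 63.4 × (16.0/8.3556)^(-3.4138) = 6.9010 mg.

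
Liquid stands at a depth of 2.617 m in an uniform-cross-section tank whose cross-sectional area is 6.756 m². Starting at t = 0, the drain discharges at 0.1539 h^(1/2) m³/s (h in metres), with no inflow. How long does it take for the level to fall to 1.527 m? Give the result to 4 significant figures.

33.54 s

A dh/dt = −Q_out = −0.1539 √h.
Separate and integrate: 2(√h − √h₀) = −(0.1539/A) t.
t = 2A(√h₀ − √h)/0.1539 = 2·6.756·(√2.617 − √1.527)/0.1539
  = 13.5120 × (1.61771 − 1.23572) / 0.1539 = 33.5382 s.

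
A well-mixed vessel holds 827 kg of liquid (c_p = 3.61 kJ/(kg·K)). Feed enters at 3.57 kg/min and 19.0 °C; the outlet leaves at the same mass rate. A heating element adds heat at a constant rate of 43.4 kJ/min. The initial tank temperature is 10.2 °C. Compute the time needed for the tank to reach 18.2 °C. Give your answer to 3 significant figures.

M c_p dT/dt = ṁ c_p (T_in − T) + Q̇.
τ = M/ṁ = 231.65 min; T_ss = T_in + Q̇/(ṁ c_p) = 22.368 °C.
T(t) = T_ss + (T₀ − T_ss) e^(−t/τ). Set T = 18.2:
e^(−t/τ) = (18.2 − 22.368)/(10.2 − 22.368) = 0.34251
t = −231.65 · ln(0.34251) = 248.20 min.

248 min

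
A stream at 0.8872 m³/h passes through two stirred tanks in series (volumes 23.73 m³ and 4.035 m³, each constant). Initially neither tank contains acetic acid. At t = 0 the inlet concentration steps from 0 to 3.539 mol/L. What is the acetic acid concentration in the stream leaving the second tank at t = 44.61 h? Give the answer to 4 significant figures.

2.735 mol/L

Species balance on tank i: dCᵢ/dt = (Cᵢ₋₁ − Cᵢ)/τᵢ with τᵢ = Vᵢ/Q.
τ₁ = 23.73/0.8872 = 26.7471 h; τ₂ = 4.035/0.8872 = 4.54802 h.
Solving the cascade with C₁(0)=C₂(0)=0 gives C₂(t) = C_in[1 − (τ₁ e^(−t/τ₁) − τ₂ e^(−t/τ₂))/(τ₁ − τ₂)].
At t = 44.61: e^(−t/τ₁) = 0.188653, e^(−t/τ₂) = 5.49728e-05.
C₂ = 3.539·[1 − (26.7471·0.188653 − 4.54802·5.49728e-05)/(22.1991)] = 3.539·0.772708 = 2.73461 mol/L.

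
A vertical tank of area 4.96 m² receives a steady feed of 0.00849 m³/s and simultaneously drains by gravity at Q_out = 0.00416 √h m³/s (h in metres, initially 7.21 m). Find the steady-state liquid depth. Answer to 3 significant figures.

4.17 m

Level balance: A dh/dt = 0.00849 − 0.00416 √h. Setting dh/dt = 0:
Q_in = 0.00416 √h_ss ⇒ √h_ss = 0.00849/0.00416 = 2.0409.
h_ss = 2.0409² = 4.1651 m. (Since h₀ = 7.21 m > h_ss, the level will fall toward this value.)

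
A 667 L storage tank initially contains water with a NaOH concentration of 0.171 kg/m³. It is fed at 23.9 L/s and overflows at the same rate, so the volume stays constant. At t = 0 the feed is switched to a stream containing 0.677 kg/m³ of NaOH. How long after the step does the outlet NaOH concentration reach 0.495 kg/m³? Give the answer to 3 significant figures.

28.5 s

Species balance: V dC/dt = Q(C_in − C) ⇒ τ = V/Q = 27.908 s.
C(t) = C_in + (C₀ − C_in) e^(−t/τ). Set C = 0.495 and solve for t:
e^(−t/τ) = (C − C_in)/(C₀ − C_in) = (0.495 − 0.677)/(0.171 − 0.677) = 0.35968
t = −τ ln(…) = 27.908 × 1.0225 = 28.537 s.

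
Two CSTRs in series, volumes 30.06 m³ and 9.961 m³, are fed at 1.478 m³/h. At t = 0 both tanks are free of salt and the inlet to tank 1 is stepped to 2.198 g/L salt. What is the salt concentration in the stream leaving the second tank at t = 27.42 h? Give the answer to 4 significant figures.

Species balance on tank i: dCᵢ/dt = (Cᵢ₋₁ − Cᵢ)/τᵢ with τᵢ = Vᵢ/Q.
τ₁ = 30.06/1.478 = 20.3383 h; τ₂ = 9.961/1.478 = 6.73951 h.
Solving the cascade with C₁(0)=C₂(0)=0 gives C₂(t) = C_in[1 − (τ₁ e^(−t/τ₁) − τ₂ e^(−t/τ₂))/(τ₁ − τ₂)].
At t = 27.42: e^(−t/τ₁) = 0.259708, e^(−t/τ₂) = 0.0171023.
C₂ = 2.198·[1 − (20.3383·0.259708 − 6.73951·0.0171023)/(13.5988)] = 2.198·0.620057 = 1.36288 g/L.

1.363 g/L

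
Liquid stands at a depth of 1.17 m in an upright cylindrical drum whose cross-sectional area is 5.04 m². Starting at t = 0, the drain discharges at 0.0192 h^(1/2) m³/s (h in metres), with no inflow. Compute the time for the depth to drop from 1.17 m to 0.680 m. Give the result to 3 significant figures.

With no inflow, A dh/dt = −0.0192 √h.
Separate and integrate: 2(√h − √h₀) = −(0.0192/A) t.
t = 2A(√h₀ − √h)/0.0192 = 2·5.04·(√1.17 − √0.680)/0.0192
  = 10.080 × (1.0817 − 0.82462) / 0.0192 = 134.95 s.

135 s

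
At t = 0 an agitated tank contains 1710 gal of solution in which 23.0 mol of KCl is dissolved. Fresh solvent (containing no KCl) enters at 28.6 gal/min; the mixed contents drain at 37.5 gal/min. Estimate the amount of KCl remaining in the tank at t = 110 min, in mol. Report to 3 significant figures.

0.641 mol

Let m(t) be the amount of KCl. Volume: V(t) = V₀ + (Q_in − Q_out) t = 1710 − 8.9000 t; V(110) = 731.00 gal.
Solute balance: dm/dt = 0 − Q_out C = −Q_out m/V(t).
dm/m = −Q_out dt/(V₀ − 8.9000 t); integrating gives ln(m/m₀) = −(Q_out/(Q_in−Q_out)) ln(V/V₀).
m = m₀ (V₀/V)^(Q_out/(Q_in−Q_out)) = 23.0 × (1710/731.00)^(-4.2135) = 0.64065 mol.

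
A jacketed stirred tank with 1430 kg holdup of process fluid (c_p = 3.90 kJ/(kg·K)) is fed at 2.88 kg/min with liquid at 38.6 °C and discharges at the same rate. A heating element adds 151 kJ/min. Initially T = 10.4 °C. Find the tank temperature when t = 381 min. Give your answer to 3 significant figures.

32.7 °C

Unsteady energy balance on the tank contents: M c_p dT/dt = ṁ c_p (T_in − T) + 151.
τ = M/ṁ = 496.53 min; T_ss = T_in + Q̇/(ṁ c_p) = 38.6 + 151/(2.88·3.90) = 52.044 °C.
This is linear first-order; T(t) = T_ss + (T₀ − T_ss) e^(−t/τ).
T(381) = 52.044 + (-41.644)·e^(−381/496.53) = 52.044 + (-41.644)·0.46425 = 32.711 °C.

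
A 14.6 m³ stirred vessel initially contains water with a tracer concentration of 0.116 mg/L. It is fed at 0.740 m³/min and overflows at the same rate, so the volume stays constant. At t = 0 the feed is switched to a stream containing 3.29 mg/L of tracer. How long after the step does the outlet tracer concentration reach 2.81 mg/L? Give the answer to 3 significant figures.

37.3 min

Accumulation = in − out for the solute gives V dC/dt = Q(C_in − C), so τ = V/Q = 19.730 min.
C(t) = C_in + (C₀ − C_in) e^(−t/τ). Set C = 2.81 and solve for t:
e^(−t/τ) = (C − C_in)/(C₀ − C_in) = (2.81 − 3.29)/(0.116 − 3.29) = 0.15123
t = −τ ln(…) = 19.730 × 1.8890 = 37.269 min.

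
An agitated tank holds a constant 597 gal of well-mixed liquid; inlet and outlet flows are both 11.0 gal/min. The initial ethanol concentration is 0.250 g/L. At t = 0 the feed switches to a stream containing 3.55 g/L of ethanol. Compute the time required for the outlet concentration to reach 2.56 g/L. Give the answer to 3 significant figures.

Species balance: V dC/dt = Q(C_in − C) ⇒ τ = V/Q = 54.273 min.
C(t) = C_in + (C₀ − C_in) e^(−t/τ). Set C = 2.56 and solve for t:
e^(−t/τ) = (C − C_in)/(C₀ − C_in) = (2.56 − 3.55)/(0.250 − 3.55) = 0.30000
t = −τ ln(…) = 54.273 × 1.2040 = 65.343 min.

65.3 min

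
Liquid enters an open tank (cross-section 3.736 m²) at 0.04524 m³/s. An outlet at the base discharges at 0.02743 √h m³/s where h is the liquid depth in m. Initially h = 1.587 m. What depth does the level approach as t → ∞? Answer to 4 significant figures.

Level balance: A dh/dt = 0.04524 − 0.02743 √h. Setting dh/dt = 0:
Q_in = 0.02743 √h_ss ⇒ √h_ss = 0.04524/0.02743 = 1.64929.
h_ss = 1.64929² = 2.72015 m. (Since h₀ = 1.587 m < h_ss, the level will rise toward this value.)

2.720 m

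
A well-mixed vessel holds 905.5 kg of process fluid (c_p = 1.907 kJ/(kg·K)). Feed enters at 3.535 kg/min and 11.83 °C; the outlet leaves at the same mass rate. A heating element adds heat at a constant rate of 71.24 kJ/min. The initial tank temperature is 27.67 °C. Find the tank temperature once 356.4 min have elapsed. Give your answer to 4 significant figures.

23.71 °C

First-law balance (no shaft work): M c_p dT/dt = ṁ c_p (T_in − T) + 71.24.
Rearrange: dT/dt = (T_ss − T)/τ with τ = M/ṁ = 256.153 min and T_ss = T_in + Q̇/(ṁ c_p) = 22.3978 °C.
Solution: T(t) = T_ss + (T₀ − T_ss) e^(−t/τ).
T(356.4) = 22.3978 + (5.27222)·e^(−356.4/256.153) = 22.3978 + (5.27222)·0.248737 = 23.7092 °C.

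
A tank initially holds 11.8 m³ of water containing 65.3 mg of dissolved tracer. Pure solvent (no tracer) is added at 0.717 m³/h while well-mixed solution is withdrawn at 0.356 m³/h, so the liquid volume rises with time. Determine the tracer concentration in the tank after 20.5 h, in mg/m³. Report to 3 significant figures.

2.10 mg/m³

Let m(t) be the amount of tracer. Volume: V(t) = V₀ + (Q_in − Q_out) t = 11.8 + 0.36100 t; V(20.5) = 19.201 m³.
Solute balance: dm/dt = 0 − Q_out C = −Q_out m/V(t).
Separate: dm/m = −Q_out dt/V(t) ⇒ ln(m/m₀) = −(Q_out/(Q_in−Q_out)) ln(V/V₀).
m = m₀ (V₀/V)^(Q_out/(Q_in−Q_out)) = 65.3 × (11.8/19.201)^(0.98615) = 40.403 mg.
C = m/V = 40.403/19.201 = 2.1043 mg/m³.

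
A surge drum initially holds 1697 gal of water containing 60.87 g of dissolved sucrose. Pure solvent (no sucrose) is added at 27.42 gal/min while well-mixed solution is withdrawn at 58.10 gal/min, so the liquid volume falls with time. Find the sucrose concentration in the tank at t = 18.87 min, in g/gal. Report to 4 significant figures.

0.02470 g/gal

Total volume: dV/dt = Q_in − Q_out = -30.6800 gal/min, so V(t) = 1697 − 30.6800 t and V(18.87) = 1118.07 gal.
Solute balance: dm/dt = 0 − Q_out C = −Q_out m/V(t).
dm/m = −Q_out dt/(V₀ − 30.6800 t); integrating gives ln(m/m₀) = −(Q_out/(Q_in−Q_out)) ln(V/V₀).
m = m₀ (V₀/V)^(Q_out/(Q_in−Q_out)) = 60.87 × (1697/1118.07)^(-1.89374) = 27.6205 g.
C = m/V = 27.6205/1118.07 = 0.0247038 g/gal.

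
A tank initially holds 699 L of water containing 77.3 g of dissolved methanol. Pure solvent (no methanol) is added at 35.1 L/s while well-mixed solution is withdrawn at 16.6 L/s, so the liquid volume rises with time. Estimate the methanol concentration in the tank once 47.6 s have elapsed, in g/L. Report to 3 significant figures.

Total volume: dV/dt = Q_in − Q_out = 18.500 L/s, so V(t) = 699 + 18.500 t and V(47.6) = 1579.6 L.
Solute balance: dm/dt = 0 − Q_out C = −Q_out m/V(t).
dm/m = −Q_out dt/(V₀ + 18.500 t); integrating gives ln(m/m₀) = −(Q_out/(Q_in−Q_out)) ln(V/V₀).
m = m₀ (V₀/V)^(Q_out/(Q_in−Q_out)) = 77.3 × (699/1579.6)^(0.89730) = 37.194 g.
C = m/V = 37.194/1579.6 = 0.023546 g/L.

0.0235 g/L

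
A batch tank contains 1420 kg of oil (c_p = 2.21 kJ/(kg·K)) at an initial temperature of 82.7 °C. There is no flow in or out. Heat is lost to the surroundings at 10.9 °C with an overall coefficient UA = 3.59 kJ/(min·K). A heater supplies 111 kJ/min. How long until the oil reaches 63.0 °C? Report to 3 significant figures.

575 min

M c_p dT/dt = −UA(T − T_amb) + Q̇.
τ = M c_p/UA = 874.15 min; T_ss = T_amb + Q̇/UA = 10.9 + 111/3.59 = 41.819 °C.
T(t) = T_ss + (T₀ − T_ss)e^(−t/τ); set T = 63.0:
t = −τ ln[(T − T_ss)/(T₀ − T_ss)] = −874.15 · ln(0.51811) = 574.81 min.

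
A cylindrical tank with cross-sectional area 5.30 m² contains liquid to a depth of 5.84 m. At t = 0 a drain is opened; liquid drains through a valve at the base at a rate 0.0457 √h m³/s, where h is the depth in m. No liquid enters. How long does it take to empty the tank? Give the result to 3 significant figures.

561 s

With no inflow, A dh/dt = −0.0457 √h.
∫ h^(−1/2) dh = −(0.0457/A) ∫ dt, giving 2√h = 2√h₀ − (0.0457/A) t.
Tank is empty when √h = 0: t_empty = 2A√h₀/0.0457.
t_empty = 2·5.30·√5.84/0.0457 = 10.600·2.4166/0.0457 = 560.53 s.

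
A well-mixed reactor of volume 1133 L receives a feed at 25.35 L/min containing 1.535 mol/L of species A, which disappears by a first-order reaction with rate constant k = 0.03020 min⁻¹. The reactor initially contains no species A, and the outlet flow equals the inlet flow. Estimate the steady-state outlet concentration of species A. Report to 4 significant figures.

0.6533 mol/L

V dC/dt = Q(C_in − C) − k V C.
Steady state (dC/dt = 0): C_ss = Q C_in/(Q + kV) = C_in/(1 + kV/Q).
C_ss = 25.35·1.535/(25.35 + 0.03020·1133) = 38.9123/59.5666 = 0.653256 mol/L.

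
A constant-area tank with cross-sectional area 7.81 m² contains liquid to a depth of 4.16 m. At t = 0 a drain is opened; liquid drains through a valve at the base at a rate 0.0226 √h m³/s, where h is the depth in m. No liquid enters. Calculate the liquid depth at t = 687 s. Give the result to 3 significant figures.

1.09 m

Mass balance (ρ constant): A dh/dt = −0.0226 √h.
This is separable: 2 d(√h)/dt = −0.0226/A, so √h = √h₀ − (0.0226/(2A)) t.
√h = √4.16 − 0.0226·687/(2·7.81) = 2.0396 − 0.99399 = 1.0456.
h = 1.0456² = 1.0933 m.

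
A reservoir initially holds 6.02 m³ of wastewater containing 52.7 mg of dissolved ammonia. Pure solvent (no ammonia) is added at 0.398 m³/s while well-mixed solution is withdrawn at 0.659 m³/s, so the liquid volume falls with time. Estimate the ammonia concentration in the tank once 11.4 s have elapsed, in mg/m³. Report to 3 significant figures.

Let m(t) be the amount of ammonia. Volume: V(t) = V₀ + (Q_in − Q_out) t = 6.02 − 0.26100 t; V(11.4) = 3.0446 m³.
Solute balance: dm/dt = 0 − Q_out C = −Q_out m/V(t).
dm/m = −Q_out dt/(V₀ − 0.26100 t); integrating gives ln(m/m₀) = −(Q_out/(Q_in−Q_out)) ln(V/V₀).
m = m₀ (V₀/V)^(Q_out/(Q_in−Q_out)) = 52.7 × (6.02/3.0446)^(-2.5249) = 9.4248 mg.
C = m/V = 9.4248/3.0446 = 3.0956 mg/m³.

3.10 mg/m³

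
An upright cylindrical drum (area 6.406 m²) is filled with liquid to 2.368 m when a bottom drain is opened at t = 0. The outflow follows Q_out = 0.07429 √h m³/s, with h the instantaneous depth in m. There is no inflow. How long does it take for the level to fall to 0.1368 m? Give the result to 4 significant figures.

201.6 s

Unsteady balance on liquid volume: A dh/dt = −0.07429 √h.
Separate and integrate: 2(√h − √h₀) = −(0.07429/A) t.
t = 2A(√h₀ − √h)/0.07429 = 2·6.406·(√2.368 − √0.1368)/0.07429
  = 12.8120 × (1.53883 − 0.369865) / 0.07429 = 201.599 s.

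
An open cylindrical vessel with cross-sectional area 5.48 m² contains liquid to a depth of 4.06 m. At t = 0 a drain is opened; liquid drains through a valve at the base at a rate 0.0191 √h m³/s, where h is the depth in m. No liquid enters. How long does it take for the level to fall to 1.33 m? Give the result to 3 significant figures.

494 s

With no inflow, A dh/dt = −0.0191 √h.
Separate and integrate: 2(√h − √h₀) = −(0.0191/A) t.
t = 2A(√h₀ − √h)/0.0191 = 2·5.48·(√4.06 − √1.33)/0.0191
  = 10.960 × (2.0149 − 1.1533) / 0.0191 = 494.46 s.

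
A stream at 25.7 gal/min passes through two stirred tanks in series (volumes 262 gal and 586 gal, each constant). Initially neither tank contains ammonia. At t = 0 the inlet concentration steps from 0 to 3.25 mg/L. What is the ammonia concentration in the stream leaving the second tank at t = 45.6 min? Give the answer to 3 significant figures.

2.48 mg/L

Each tank obeys Vᵢ dCᵢ/dt = Q(Cᵢ₋₁ − Cᵢ), so τᵢ = Vᵢ/Q.
τ₁ = 262/25.7 = 10.195 min; τ₂ = 586/25.7 = 22.802 min.
Solving the cascade with C₁(0)=C₂(0)=0 gives C₂(t) = C_in[1 − (τ₁ e^(−t/τ₁) − τ₂ e^(−t/τ₂))/(τ₁ − τ₂)].
At t = 45.6: e^(−t/τ₁) = 0.011413, e^(−t/τ₂) = 0.13535.
C₂ = 3.25·[1 − (10.195·0.011413 − 22.802·0.13535)/(-12.607)] = 3.25·0.76442 = 2.4844 mg/L.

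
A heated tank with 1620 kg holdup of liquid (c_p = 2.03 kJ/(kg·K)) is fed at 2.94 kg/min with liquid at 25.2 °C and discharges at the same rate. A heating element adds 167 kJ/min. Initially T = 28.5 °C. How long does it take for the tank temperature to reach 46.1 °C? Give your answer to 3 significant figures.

M c_p dT/dt = ṁ c_p (T_in − T) + Q̇.
τ = M/ṁ = 551.02 min; T_ss = T_in + Q̇/(ṁ c_p) = 53.182 °C.
T(t) = T_ss + (T₀ − T_ss) e^(−t/τ). Set T = 46.1:
e^(−t/τ) = (46.1 − 53.182)/(28.5 − 53.182) = 0.28692
t = −551.02 · ln(0.28692) = 687.98 min.

688 min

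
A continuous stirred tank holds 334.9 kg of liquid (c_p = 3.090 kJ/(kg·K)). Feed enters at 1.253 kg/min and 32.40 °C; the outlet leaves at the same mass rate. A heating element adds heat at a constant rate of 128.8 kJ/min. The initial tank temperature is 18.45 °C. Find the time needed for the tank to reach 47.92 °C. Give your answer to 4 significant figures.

261.5 min

Energy balance: M c_p dT/dt = ṁ c_p (T_in − T) + 128.8.
τ = M/ṁ = 267.279 min; T_ss = T_in + Q̇/(ṁ c_p) = 65.6664 °C.
T(t) = T_ss + (T₀ − T_ss) e^(−t/τ). Set T = 47.92:
e^(−t/τ) = (47.92 − 65.6664)/(18.45 − 65.6664) = 0.375853
t = −267.279 · ln(0.375853) = 261.547 min.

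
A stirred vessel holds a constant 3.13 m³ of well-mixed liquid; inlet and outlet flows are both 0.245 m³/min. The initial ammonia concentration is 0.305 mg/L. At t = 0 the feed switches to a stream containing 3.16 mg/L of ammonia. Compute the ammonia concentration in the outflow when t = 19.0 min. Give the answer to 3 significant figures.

Transient balance on the dissolved component: V dC/dt = Q(C_in − C).
Time constant τ = V/Q = 3.13/0.245 = 12.776 min.
This is linear first-order; C(t) = C_in + (C₀ − C_in) e^(−t/τ).
C(19.0) = 3.16 + (0.305 − 3.16)·e^(−19.0/12.776) = 3.16 + (-2.8550)·0.22600 = 2.5148 mg/L.

2.51 mg/L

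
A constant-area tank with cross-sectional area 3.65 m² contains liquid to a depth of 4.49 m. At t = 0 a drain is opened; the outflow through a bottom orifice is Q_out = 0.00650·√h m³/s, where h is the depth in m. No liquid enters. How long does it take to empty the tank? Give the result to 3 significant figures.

2380 s

With no inflow, A dh/dt = −0.00650 √h.
This is separable: 2 d(√h)/dt = −0.00650/A, so √h = √h₀ − (0.00650/(2A)) t.
Tank is empty when √h = 0: t_empty = 2A√h₀/0.00650.
t_empty = 2·3.65·√4.49/0.00650 = 7.3000·2.1190/0.00650 = 2379.8 s.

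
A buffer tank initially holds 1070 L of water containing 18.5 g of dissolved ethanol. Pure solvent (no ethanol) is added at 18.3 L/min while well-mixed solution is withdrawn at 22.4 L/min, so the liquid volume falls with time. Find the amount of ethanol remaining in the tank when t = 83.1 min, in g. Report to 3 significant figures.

2.28 g

Let m(t) be the amount of ethanol. Volume: V(t) = V₀ + (Q_in − Q_out) t = 1070 − 4.1000 t; V(83.1) = 729.29 L.
No ethanol enters, so dm/dt = −Q_out · (m/V).
Separate: dm/m = −Q_out dt/V(t) ⇒ ln(m/m₀) = −(Q_out/(Q_in−Q_out)) ln(V/V₀).
m = m₀ (V₀/V)^(Q_out/(Q_in−Q_out)) = 18.5 × (1070/729.29)^(-5.4634) = 2.2783 g.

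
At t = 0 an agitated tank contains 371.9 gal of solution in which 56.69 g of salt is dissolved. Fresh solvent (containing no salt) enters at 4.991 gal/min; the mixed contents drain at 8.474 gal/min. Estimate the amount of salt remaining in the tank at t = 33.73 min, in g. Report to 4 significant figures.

22.51 g

Let m(t) be the amount of salt. Volume: V(t) = V₀ + (Q_in − Q_out) t = 371.9 − 3.48300 t; V(33.73) = 254.418 gal.
Species balance (pure solvent in): dm/dt = −Q_out · m/V(t).
Separate: dm/m = −Q_out dt/V(t) ⇒ ln(m/m₀) = −(Q_out/(Q_in−Q_out)) ln(V/V₀).
m = m₀ (V₀/V)^(Q_out/(Q_in−Q_out)) = 56.69 × (371.9/254.418)^(-2.43296) = 22.5095 g.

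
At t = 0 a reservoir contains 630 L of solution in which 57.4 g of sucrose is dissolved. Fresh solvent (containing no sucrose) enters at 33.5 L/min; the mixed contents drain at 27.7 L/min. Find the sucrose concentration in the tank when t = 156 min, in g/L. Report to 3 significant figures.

0.000532 g/L

Let m(t) be the amount of sucrose. Volume: V(t) = V₀ + (Q_in − Q_out) t = 630 + 5.8000 t; V(156) = 1534.8 L.
No sucrose enters, so dm/dt = −Q_out · (m/V).
dm/m = −Q_out dt/(V₀ + 5.8000 t); integrating gives ln(m/m₀) = −(Q_out/(Q_in−Q_out)) ln(V/V₀).
m = m₀ (V₀/V)^(Q_out/(Q_in−Q_out)) = 57.4 × (630/1534.8)^(4.7759) = 0.81664 g.
C = m/V = 0.81664/1534.8 = 0.00053208 g/L.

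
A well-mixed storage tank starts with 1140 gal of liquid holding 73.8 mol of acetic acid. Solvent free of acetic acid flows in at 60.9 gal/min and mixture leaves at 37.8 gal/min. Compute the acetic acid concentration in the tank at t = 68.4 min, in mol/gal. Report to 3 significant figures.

Let m(t) be the amount of acetic acid. Volume: V(t) = V₀ + (Q_in − Q_out) t = 1140 + 23.100 t; V(68.4) = 2720.0 gal.
Solute balance: dm/dt = 0 − Q_out C = −Q_out m/V(t).
Separate: dm/m = −Q_out dt/V(t) ⇒ ln(m/m₀) = −(Q_out/(Q_in−Q_out)) ln(V/V₀).
m = m₀ (V₀/V)^(Q_out/(Q_in−Q_out)) = 73.8 × (1140/2720.0)^(1.6364) = 17.785 mol.
C = m/V = 17.785/2720.0 = 0.0065385 mol/gal.

0.00654 mol/gal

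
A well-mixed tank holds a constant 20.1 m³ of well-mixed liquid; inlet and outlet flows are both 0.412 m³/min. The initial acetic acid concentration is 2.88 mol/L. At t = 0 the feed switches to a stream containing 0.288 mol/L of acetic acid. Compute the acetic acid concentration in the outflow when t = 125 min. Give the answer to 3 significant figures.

Accumulation = in − out for the solute gives V dC/dt = Q(C_in − C).
So dC/dt = (C_in − C)/τ with τ = V/Q = 20.1/0.412 = 48.786 min.
Integrating: C(t) = C_in + (C₀ − C_in) e^(−t/τ).
C(125) = 0.288 + (2.88 − 0.288)·e^(−125/48.786) = 0.288 + (2.5920)·0.077136 = 0.48794 mol/L.

0.488 mol/L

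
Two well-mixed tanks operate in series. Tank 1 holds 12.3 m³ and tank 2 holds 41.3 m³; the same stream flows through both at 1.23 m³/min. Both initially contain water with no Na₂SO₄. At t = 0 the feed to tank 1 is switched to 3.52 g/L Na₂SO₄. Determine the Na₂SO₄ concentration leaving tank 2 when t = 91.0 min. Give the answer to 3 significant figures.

Species balance on tank i: dCᵢ/dt = (Cᵢ₋₁ − Cᵢ)/τᵢ with τᵢ = Vᵢ/Q.
τ₁ = 12.3/1.23 = 10.000 min; τ₂ = 41.3/1.23 = 33.577 min.
Tank 1: C₁ = C_in(1 − e^(−t/τ₁)). Tank 2 (τ₁ ≠ τ₂): C₂ = C_in[1 − (τ₁ e^(−t/τ₁) − τ₂ e^(−t/τ₂))/(τ₁ − τ₂)].
At t = 91.0: e^(−t/τ₁) = 0.00011167, e^(−t/τ₂) = 0.066526.
C₂ = 3.52·[1 − (10.000·0.00011167 − 33.577·0.066526)/(-23.577)] = 3.52·0.90531 = 3.1867 g/L.

3.19 g/L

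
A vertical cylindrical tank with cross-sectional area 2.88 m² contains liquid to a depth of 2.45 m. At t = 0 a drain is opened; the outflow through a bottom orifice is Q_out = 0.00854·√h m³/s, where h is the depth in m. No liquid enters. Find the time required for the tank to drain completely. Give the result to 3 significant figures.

With no inflow, A dh/dt = −0.00854 √h.
Separate and integrate: 2(√h − √h₀) = −(0.00854/A) t.
Tank is empty when √h = 0: t_empty = 2A√h₀/0.00854.
t_empty = 2·2.88·√2.45/0.00854 = 5.7600·1.5652/0.00854 = 1055.7 s.

1060 s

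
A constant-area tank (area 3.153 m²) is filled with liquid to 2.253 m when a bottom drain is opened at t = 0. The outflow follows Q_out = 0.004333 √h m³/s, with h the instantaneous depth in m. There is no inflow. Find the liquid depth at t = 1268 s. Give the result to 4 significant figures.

0.3966 m

Volume balance on the tank: A dh/dt = −0.004333 √h.
This is separable: 2 d(√h)/dt = −0.004333/A, so √h = √h₀ − (0.004333/(2A)) t.
√h = √2.253 − 0.004333·1268/(2·3.153) = 1.50100 − 0.871272 = 0.629727.
h = 0.629727² = 0.396556 m.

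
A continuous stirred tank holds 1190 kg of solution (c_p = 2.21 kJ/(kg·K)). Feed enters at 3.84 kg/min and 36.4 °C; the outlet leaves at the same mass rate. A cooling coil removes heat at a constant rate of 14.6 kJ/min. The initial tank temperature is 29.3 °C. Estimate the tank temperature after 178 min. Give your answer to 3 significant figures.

31.7 °C

Energy balance: M c_p dT/dt = ṁ c_p (T_in − T) − 14.6.
τ = M/ṁ = 309.90 min; T_ss = T_in − Q̇/(ṁ c_p) = 36.4 − 14.6/(3.84·2.21) = 34.680 °C.
Solution: T(t) = T_ss + (T₀ − T_ss) e^(−t/τ).
T(178) = 34.680 + (-5.3796)·e^(−178/309.90) = 34.680 + (-5.3796)·0.56305 = 31.651 °C.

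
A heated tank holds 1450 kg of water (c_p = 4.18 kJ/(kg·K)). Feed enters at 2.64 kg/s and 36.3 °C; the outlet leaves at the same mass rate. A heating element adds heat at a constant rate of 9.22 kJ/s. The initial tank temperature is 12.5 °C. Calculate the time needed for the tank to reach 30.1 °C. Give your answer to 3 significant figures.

688 s

M c_p dT/dt = ṁ c_p (T_in − T) + Q̇.
τ = M/ṁ = 549.24 s; T_ss = T_in + Q̇/(ṁ c_p) = 37.136 °C.
T(t) = T_ss + (T₀ − T_ss) e^(−t/τ). Set T = 30.1:
e^(−t/τ) = (30.1 − 37.136)/(12.5 − 37.136) = 0.28558
t = −549.24 · ln(0.28558) = 688.32 s.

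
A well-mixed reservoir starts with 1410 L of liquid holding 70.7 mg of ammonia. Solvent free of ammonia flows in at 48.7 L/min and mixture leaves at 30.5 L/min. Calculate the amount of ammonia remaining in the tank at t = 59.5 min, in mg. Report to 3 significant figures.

Let m(t) be the amount of ammonia. Volume: V(t) = V₀ + (Q_in − Q_out) t = 1410 + 18.200 t; V(59.5) = 2492.9 L.
Solute balance: dm/dt = 0 − Q_out C = −Q_out m/V(t).
Separate: dm/m = −Q_out dt/V(t) ⇒ ln(m/m₀) = −(Q_out/(Q_in−Q_out)) ln(V/V₀).
m = m₀ (V₀/V)^(Q_out/(Q_in−Q_out)) = 70.7 × (1410/2492.9)^(1.6758) = 27.207 mg.

27.2 mg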